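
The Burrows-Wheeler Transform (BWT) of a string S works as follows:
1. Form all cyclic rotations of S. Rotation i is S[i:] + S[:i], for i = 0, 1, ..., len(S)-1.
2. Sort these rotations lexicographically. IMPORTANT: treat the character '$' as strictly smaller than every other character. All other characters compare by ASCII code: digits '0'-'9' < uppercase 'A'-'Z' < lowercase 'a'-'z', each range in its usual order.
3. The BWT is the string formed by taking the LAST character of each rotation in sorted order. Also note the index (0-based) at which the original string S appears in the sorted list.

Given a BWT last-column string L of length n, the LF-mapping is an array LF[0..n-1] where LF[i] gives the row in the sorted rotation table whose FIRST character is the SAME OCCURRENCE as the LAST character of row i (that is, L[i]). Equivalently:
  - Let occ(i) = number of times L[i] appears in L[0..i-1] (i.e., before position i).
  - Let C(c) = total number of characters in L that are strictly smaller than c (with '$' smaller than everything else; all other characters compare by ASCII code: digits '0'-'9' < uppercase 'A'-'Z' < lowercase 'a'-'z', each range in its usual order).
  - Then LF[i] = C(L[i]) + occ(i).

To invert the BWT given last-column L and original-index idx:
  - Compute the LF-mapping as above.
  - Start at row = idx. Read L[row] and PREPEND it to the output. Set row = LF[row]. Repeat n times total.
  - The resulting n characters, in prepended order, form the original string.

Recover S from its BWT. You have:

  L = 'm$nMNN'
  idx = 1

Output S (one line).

Answer: MNnNm$

Derivation:
LF mapping: 4 0 5 1 2 3
Walk LF starting at row 1, prepending L[row]:
  step 1: row=1, L[1]='$', prepend. Next row=LF[1]=0
  step 2: row=0, L[0]='m', prepend. Next row=LF[0]=4
  step 3: row=4, L[4]='N', prepend. Next row=LF[4]=2
  step 4: row=2, L[2]='n', prepend. Next row=LF[2]=5
  step 5: row=5, L[5]='N', prepend. Next row=LF[5]=3
  step 6: row=3, L[3]='M', prepend. Next row=LF[3]=1
Reversed output: MNnNm$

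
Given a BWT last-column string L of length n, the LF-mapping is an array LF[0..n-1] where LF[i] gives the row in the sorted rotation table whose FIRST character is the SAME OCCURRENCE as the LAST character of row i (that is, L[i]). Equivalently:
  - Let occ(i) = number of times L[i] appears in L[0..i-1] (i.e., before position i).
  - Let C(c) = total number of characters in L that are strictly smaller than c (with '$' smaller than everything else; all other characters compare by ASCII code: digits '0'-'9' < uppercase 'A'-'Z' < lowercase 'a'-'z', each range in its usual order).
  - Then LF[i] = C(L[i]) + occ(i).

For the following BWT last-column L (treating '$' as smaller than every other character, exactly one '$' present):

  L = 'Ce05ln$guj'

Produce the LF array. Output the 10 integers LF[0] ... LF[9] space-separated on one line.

Answer: 3 4 1 2 7 8 0 5 9 6

Derivation:
Char counts: '$':1, '0':1, '5':1, 'C':1, 'e':1, 'g':1, 'j':1, 'l':1, 'n':1, 'u':1
C (first-col start): C('$')=0, C('0')=1, C('5')=2, C('C')=3, C('e')=4, C('g')=5, C('j')=6, C('l')=7, C('n')=8, C('u')=9
L[0]='C': occ=0, LF[0]=C('C')+0=3+0=3
L[1]='e': occ=0, LF[1]=C('e')+0=4+0=4
L[2]='0': occ=0, LF[2]=C('0')+0=1+0=1
L[3]='5': occ=0, LF[3]=C('5')+0=2+0=2
L[4]='l': occ=0, LF[4]=C('l')+0=7+0=7
L[5]='n': occ=0, LF[5]=C('n')+0=8+0=8
L[6]='$': occ=0, LF[6]=C('$')+0=0+0=0
L[7]='g': occ=0, LF[7]=C('g')+0=5+0=5
L[8]='u': occ=0, LF[8]=C('u')+0=9+0=9
L[9]='j': occ=0, LF[9]=C('j')+0=6+0=6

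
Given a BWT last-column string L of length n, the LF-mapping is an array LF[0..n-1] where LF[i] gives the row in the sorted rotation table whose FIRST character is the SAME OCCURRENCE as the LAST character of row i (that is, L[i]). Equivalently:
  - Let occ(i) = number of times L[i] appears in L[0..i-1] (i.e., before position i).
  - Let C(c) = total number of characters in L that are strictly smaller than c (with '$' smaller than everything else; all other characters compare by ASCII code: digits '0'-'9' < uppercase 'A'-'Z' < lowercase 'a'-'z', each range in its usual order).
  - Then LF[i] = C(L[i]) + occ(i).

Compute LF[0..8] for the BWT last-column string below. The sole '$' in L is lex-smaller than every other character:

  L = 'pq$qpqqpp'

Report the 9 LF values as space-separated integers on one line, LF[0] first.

Char counts: '$':1, 'p':4, 'q':4
C (first-col start): C('$')=0, C('p')=1, C('q')=5
L[0]='p': occ=0, LF[0]=C('p')+0=1+0=1
L[1]='q': occ=0, LF[1]=C('q')+0=5+0=5
L[2]='$': occ=0, LF[2]=C('$')+0=0+0=0
L[3]='q': occ=1, LF[3]=C('q')+1=5+1=6
L[4]='p': occ=1, LF[4]=C('p')+1=1+1=2
L[5]='q': occ=2, LF[5]=C('q')+2=5+2=7
L[6]='q': occ=3, LF[6]=C('q')+3=5+3=8
L[7]='p': occ=2, LF[7]=C('p')+2=1+2=3
L[8]='p': occ=3, LF[8]=C('p')+3=1+3=4

Answer: 1 5 0 6 2 7 8 3 4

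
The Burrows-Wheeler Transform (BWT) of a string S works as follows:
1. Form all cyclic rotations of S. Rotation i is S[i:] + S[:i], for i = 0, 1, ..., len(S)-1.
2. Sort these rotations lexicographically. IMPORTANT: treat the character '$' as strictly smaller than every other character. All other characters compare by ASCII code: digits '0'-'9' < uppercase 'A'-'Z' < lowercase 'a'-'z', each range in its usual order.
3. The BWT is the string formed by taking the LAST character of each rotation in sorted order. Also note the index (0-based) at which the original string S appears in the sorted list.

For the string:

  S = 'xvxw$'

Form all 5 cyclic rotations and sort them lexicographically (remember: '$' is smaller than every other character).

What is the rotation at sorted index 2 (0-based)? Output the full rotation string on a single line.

Answer: w$xvx

Derivation:
All 5 rotations (rotation i = S[i:]+S[:i]):
  rot[0] = xvxw$
  rot[1] = vxw$x
  rot[2] = xw$xv
  rot[3] = w$xvx
  rot[4] = $xvxw
Sorted (with $ < everything):
  sorted[0] = $xvxw
  sorted[1] = vxw$x
  sorted[2] = w$xvx
  sorted[3] = xvxw$
  sorted[4] = xw$xv
sorted[2] = w$xvx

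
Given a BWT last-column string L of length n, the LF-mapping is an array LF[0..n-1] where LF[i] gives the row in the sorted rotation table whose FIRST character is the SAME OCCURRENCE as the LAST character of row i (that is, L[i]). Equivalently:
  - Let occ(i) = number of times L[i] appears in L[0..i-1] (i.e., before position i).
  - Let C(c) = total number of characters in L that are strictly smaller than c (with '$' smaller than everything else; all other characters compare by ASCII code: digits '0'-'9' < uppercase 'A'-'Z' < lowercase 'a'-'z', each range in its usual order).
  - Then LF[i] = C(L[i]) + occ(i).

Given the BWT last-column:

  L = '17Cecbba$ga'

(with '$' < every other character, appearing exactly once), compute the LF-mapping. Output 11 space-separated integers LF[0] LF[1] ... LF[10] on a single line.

Answer: 1 2 3 9 8 6 7 4 0 10 5

Derivation:
Char counts: '$':1, '1':1, '7':1, 'C':1, 'a':2, 'b':2, 'c':1, 'e':1, 'g':1
C (first-col start): C('$')=0, C('1')=1, C('7')=2, C('C')=3, C('a')=4, C('b')=6, C('c')=8, C('e')=9, C('g')=10
L[0]='1': occ=0, LF[0]=C('1')+0=1+0=1
L[1]='7': occ=0, LF[1]=C('7')+0=2+0=2
L[2]='C': occ=0, LF[2]=C('C')+0=3+0=3
L[3]='e': occ=0, LF[3]=C('e')+0=9+0=9
L[4]='c': occ=0, LF[4]=C('c')+0=8+0=8
L[5]='b': occ=0, LF[5]=C('b')+0=6+0=6
L[6]='b': occ=1, LF[6]=C('b')+1=6+1=7
L[7]='a': occ=0, LF[7]=C('a')+0=4+0=4
L[8]='$': occ=0, LF[8]=C('$')+0=0+0=0
L[9]='g': occ=0, LF[9]=C('g')+0=10+0=10
L[10]='a': occ=1, LF[10]=C('a')+1=4+1=5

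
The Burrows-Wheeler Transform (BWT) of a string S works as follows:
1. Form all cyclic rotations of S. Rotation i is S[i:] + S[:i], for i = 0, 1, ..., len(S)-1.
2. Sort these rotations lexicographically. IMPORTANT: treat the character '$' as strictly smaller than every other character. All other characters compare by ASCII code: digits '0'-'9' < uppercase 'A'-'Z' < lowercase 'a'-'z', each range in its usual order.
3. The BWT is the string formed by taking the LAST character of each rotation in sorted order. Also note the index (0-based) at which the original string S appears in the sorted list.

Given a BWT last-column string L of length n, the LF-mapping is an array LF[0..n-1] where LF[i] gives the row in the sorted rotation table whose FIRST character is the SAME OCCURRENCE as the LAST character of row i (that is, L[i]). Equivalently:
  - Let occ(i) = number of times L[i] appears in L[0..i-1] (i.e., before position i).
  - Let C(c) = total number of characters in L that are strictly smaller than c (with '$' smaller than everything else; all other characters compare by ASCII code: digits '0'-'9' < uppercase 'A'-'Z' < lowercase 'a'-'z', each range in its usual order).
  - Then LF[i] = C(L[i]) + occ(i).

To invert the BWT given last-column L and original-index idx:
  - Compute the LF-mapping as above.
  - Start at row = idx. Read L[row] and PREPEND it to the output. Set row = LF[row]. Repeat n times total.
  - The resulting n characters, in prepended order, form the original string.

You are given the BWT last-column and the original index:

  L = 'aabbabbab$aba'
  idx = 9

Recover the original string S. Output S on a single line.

LF mapping: 1 2 7 8 3 9 10 4 11 0 5 12 6
Walk LF starting at row 9, prepending L[row]:
  step 1: row=9, L[9]='$', prepend. Next row=LF[9]=0
  step 2: row=0, L[0]='a', prepend. Next row=LF[0]=1
  step 3: row=1, L[1]='a', prepend. Next row=LF[1]=2
  step 4: row=2, L[2]='b', prepend. Next row=LF[2]=7
  step 5: row=7, L[7]='a', prepend. Next row=LF[7]=4
  step 6: row=4, L[4]='a', prepend. Next row=LF[4]=3
  step 7: row=3, L[3]='b', prepend. Next row=LF[3]=8
  step 8: row=8, L[8]='b', prepend. Next row=LF[8]=11
  step 9: row=11, L[11]='b', prepend. Next row=LF[11]=12
  step 10: row=12, L[12]='a', prepend. Next row=LF[12]=6
  step 11: row=6, L[6]='b', prepend. Next row=LF[6]=10
  step 12: row=10, L[10]='a', prepend. Next row=LF[10]=5
  step 13: row=5, L[5]='b', prepend. Next row=LF[5]=9
Reversed output: bababbbaabaa$

Answer: bababbbaabaa$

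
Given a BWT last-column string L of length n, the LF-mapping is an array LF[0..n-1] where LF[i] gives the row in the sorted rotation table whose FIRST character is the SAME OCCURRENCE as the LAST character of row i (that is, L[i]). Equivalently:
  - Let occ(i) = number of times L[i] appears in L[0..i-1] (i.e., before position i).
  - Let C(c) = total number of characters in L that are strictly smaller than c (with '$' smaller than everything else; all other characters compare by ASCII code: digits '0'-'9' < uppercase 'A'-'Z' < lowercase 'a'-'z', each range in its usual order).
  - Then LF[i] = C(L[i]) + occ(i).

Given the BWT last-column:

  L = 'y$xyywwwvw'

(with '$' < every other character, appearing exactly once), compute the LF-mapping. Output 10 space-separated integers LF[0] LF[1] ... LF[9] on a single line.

Char counts: '$':1, 'v':1, 'w':4, 'x':1, 'y':3
C (first-col start): C('$')=0, C('v')=1, C('w')=2, C('x')=6, C('y')=7
L[0]='y': occ=0, LF[0]=C('y')+0=7+0=7
L[1]='$': occ=0, LF[1]=C('$')+0=0+0=0
L[2]='x': occ=0, LF[2]=C('x')+0=6+0=6
L[3]='y': occ=1, LF[3]=C('y')+1=7+1=8
L[4]='y': occ=2, LF[4]=C('y')+2=7+2=9
L[5]='w': occ=0, LF[5]=C('w')+0=2+0=2
L[6]='w': occ=1, LF[6]=C('w')+1=2+1=3
L[7]='w': occ=2, LF[7]=C('w')+2=2+2=4
L[8]='v': occ=0, LF[8]=C('v')+0=1+0=1
L[9]='w': occ=3, LF[9]=C('w')+3=2+3=5

Answer: 7 0 6 8 9 2 3 4 1 5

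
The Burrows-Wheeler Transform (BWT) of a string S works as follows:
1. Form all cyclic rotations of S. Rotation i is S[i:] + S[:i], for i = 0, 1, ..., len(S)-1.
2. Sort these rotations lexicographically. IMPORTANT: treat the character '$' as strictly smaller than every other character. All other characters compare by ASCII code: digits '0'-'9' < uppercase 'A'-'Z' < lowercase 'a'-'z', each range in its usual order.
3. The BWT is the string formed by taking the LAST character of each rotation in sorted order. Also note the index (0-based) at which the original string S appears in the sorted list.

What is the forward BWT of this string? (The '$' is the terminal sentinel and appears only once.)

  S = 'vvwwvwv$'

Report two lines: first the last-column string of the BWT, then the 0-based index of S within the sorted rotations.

Answer: vw$wvvwv
2

Derivation:
All 8 rotations (rotation i = S[i:]+S[:i]):
  rot[0] = vvwwvwv$
  rot[1] = vwwvwv$v
  rot[2] = wwvwv$vv
  rot[3] = wvwv$vvw
  rot[4] = vwv$vvww
  rot[5] = wv$vvwwv
  rot[6] = v$vvwwvw
  rot[7] = $vvwwvwv
Sorted (with $ < everything):
  sorted[0] = $vvwwvwv  (last char: 'v')
  sorted[1] = v$vvwwvw  (last char: 'w')
  sorted[2] = vvwwvwv$  (last char: '$')
  sorted[3] = vwv$vvww  (last char: 'w')
  sorted[4] = vwwvwv$v  (last char: 'v')
  sorted[5] = wv$vvwwv  (last char: 'v')
  sorted[6] = wvwv$vvw  (last char: 'w')
  sorted[7] = wwvwv$vv  (last char: 'v')
Last column: vw$wvvwv
Original string S is at sorted index 2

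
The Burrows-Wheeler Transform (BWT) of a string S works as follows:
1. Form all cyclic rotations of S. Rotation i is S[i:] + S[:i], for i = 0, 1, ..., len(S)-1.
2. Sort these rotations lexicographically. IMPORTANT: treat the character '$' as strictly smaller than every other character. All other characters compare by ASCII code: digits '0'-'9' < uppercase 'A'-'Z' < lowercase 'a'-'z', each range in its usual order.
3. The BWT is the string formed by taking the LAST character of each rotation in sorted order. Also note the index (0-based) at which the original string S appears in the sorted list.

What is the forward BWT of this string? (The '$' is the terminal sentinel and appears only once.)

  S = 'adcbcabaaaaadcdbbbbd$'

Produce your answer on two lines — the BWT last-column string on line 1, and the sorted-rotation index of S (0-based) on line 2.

Answer: dbaaac$aadbbcbbddbcaa
6

Derivation:
All 21 rotations (rotation i = S[i:]+S[:i]):
  rot[0] = adcbcabaaaaadcdbbbbd$
  rot[1] = dcbcabaaaaadcdbbbbd$a
  rot[2] = cbcabaaaaadcdbbbbd$ad
  rot[3] = bcabaaaaadcdbbbbd$adc
  rot[4] = cabaaaaadcdbbbbd$adcb
  rot[5] = abaaaaadcdbbbbd$adcbc
  rot[6] = baaaaadcdbbbbd$adcbca
  rot[7] = aaaaadcdbbbbd$adcbcab
  rot[8] = aaaadcdbbbbd$adcbcaba
  rot[9] = aaadcdbbbbd$adcbcabaa
  rot[10] = aadcdbbbbd$adcbcabaaa
  rot[11] = adcdbbbbd$adcbcabaaaa
  rot[12] = dcdbbbbd$adcbcabaaaaa
  rot[13] = cdbbbbd$adcbcabaaaaad
  rot[14] = dbbbbd$adcbcabaaaaadc
  rot[15] = bbbbd$adcbcabaaaaadcd
  rot[16] = bbbd$adcbcabaaaaadcdb
  rot[17] = bbd$adcbcabaaaaadcdbb
  rot[18] = bd$adcbcabaaaaadcdbbb
  rot[19] = d$adcbcabaaaaadcdbbbb
  rot[20] = $adcbcabaaaaadcdbbbbd
Sorted (with $ < everything):
  sorted[0] = $adcbcabaaaaadcdbbbbd  (last char: 'd')
  sorted[1] = aaaaadcdbbbbd$adcbcab  (last char: 'b')
  sorted[2] = aaaadcdbbbbd$adcbcaba  (last char: 'a')
  sorted[3] = aaadcdbbbbd$adcbcabaa  (last char: 'a')
  sorted[4] = aadcdbbbbd$adcbcabaaa  (last char: 'a')
  sorted[5] = abaaaaadcdbbbbd$adcbc  (last char: 'c')
  sorted[6] = adcbcabaaaaadcdbbbbd$  (last char: '$')
  sorted[7] = adcdbbbbd$adcbcabaaaa  (last char: 'a')
  sorted[8] = baaaaadcdbbbbd$adcbca  (last char: 'a')
  sorted[9] = bbbbd$adcbcabaaaaadcd  (last char: 'd')
  sorted[10] = bbbd$adcbcabaaaaadcdb  (last char: 'b')
  sorted[11] = bbd$adcbcabaaaaadcdbb  (last char: 'b')
  sorted[12] = bcabaaaaadcdbbbbd$adc  (last char: 'c')
  sorted[13] = bd$adcbcabaaaaadcdbbb  (last char: 'b')
  sorted[14] = cabaaaaadcdbbbbd$adcb  (last char: 'b')
  sorted[15] = cbcabaaaaadcdbbbbd$ad  (last char: 'd')
  sorted[16] = cdbbbbd$adcbcabaaaaad  (last char: 'd')
  sorted[17] = d$adcbcabaaaaadcdbbbb  (last char: 'b')
  sorted[18] = dbbbbd$adcbcabaaaaadc  (last char: 'c')
  sorted[19] = dcbcabaaaaadcdbbbbd$a  (last char: 'a')
  sorted[20] = dcdbbbbd$adcbcabaaaaa  (last char: 'a')
Last column: dbaaac$aadbbcbbddbcaa
Original string S is at sorted index 6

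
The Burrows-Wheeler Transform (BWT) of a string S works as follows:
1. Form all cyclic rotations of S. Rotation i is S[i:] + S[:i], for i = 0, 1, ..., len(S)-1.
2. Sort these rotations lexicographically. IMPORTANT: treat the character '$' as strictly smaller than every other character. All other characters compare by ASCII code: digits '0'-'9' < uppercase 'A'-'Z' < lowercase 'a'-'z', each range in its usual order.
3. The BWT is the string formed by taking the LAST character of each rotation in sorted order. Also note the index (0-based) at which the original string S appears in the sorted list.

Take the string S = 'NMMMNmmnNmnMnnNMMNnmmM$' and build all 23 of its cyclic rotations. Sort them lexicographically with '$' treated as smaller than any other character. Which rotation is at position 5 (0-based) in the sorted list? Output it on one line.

Answer: MNmmnNmnMnnNMMNnmmM$NMM

Derivation:
All 23 rotations (rotation i = S[i:]+S[:i]):
  rot[0] = NMMMNmmnNmnMnnNMMNnmmM$
  rot[1] = MMMNmmnNmnMnnNMMNnmmM$N
  rot[2] = MMNmmnNmnMnnNMMNnmmM$NM
  rot[3] = MNmmnNmnMnnNMMNnmmM$NMM
  rot[4] = NmmnNmnMnnNMMNnmmM$NMMM
  rot[5] = mmnNmnMnnNMMNnmmM$NMMMN
  rot[6] = mnNmnMnnNMMNnmmM$NMMMNm
  rot[7] = nNmnMnnNMMNnmmM$NMMMNmm
  rot[8] = NmnMnnNMMNnmmM$NMMMNmmn
  rot[9] = mnMnnNMMNnmmM$NMMMNmmnN
  rot[10] = nMnnNMMNnmmM$NMMMNmmnNm
  rot[11] = MnnNMMNnmmM$NMMMNmmnNmn
  rot[12] = nnNMMNnmmM$NMMMNmmnNmnM
  rot[13] = nNMMNnmmM$NMMMNmmnNmnMn
  rot[14] = NMMNnmmM$NMMMNmmnNmnMnn
  rot[15] = MMNnmmM$NMMMNmmnNmnMnnN
  rot[16] = MNnmmM$NMMMNmmnNmnMnnNM
  rot[17] = NnmmM$NMMMNmmnNmnMnnNMM
  rot[18] = nmmM$NMMMNmmnNmnMnnNMMN
  rot[19] = mmM$NMMMNmmnNmnMnnNMMNn
  rot[20] = mM$NMMMNmmnNmnMnnNMMNnm
  rot[21] = M$NMMMNmmnNmnMnnNMMNnmm
  rot[22] = $NMMMNmmnNmnMnnNMMNnmmM
Sorted (with $ < everything):
  sorted[0] = $NMMMNmmnNmnMnnNMMNnmmM
  sorted[1] = M$NMMMNmmnNmnMnnNMMNnmm
  sorted[2] = MMMNmmnNmnMnnNMMNnmmM$N
  sorted[3] = MMNmmnNmnMnnNMMNnmmM$NM
  sorted[4] = MMNnmmM$NMMMNmmnNmnMnnN
  sorted[5] = MNmmnNmnMnnNMMNnmmM$NMM
  sorted[6] = MNnmmM$NMMMNmmnNmnMnnNM
  sorted[7] = MnnNMMNnmmM$NMMMNmmnNmn
  sorted[8] = NMMMNmmnNmnMnnNMMNnmmM$
  sorted[9] = NMMNnmmM$NMMMNmmnNmnMnn
  sorted[10] = NmmnNmnMnnNMMNnmmM$NMMM
  sorted[11] = NmnMnnNMMNnmmM$NMMMNmmn
  sorted[12] = NnmmM$NMMMNmmnNmnMnnNMM
  sorted[13] = mM$NMMMNmmnNmnMnnNMMNnm
  sorted[14] = mmM$NMMMNmmnNmnMnnNMMNn
  sorted[15] = mmnNmnMnnNMMNnmmM$NMMMN
  sorted[16] = mnMnnNMMNnmmM$NMMMNmmnN
  sorted[17] = mnNmnMnnNMMNnmmM$NMMMNm
  sorted[18] = nMnnNMMNnmmM$NMMMNmmnNm
  sorted[19] = nNMMNnmmM$NMMMNmmnNmnMn
  sorted[20] = nNmnMnnNMMNnmmM$NMMMNmm
  sorted[21] = nmmM$NMMMNmmnNmnMnnNMMN
  sorted[22] = nnNMMNnmmM$NMMMNmmnNmnM
sorted[5] = MNmmnNmnMnnNMMNnmmM$NMM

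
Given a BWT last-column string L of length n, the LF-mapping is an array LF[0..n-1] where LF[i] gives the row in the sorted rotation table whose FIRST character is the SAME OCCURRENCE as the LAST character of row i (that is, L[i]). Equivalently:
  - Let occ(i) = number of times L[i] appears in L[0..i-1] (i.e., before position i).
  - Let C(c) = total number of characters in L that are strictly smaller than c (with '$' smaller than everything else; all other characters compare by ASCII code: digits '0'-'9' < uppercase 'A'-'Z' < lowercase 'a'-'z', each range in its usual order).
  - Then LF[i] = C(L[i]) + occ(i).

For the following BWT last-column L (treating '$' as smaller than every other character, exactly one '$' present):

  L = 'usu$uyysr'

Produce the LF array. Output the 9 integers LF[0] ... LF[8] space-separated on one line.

Answer: 4 2 5 0 6 7 8 3 1

Derivation:
Char counts: '$':1, 'r':1, 's':2, 'u':3, 'y':2
C (first-col start): C('$')=0, C('r')=1, C('s')=2, C('u')=4, C('y')=7
L[0]='u': occ=0, LF[0]=C('u')+0=4+0=4
L[1]='s': occ=0, LF[1]=C('s')+0=2+0=2
L[2]='u': occ=1, LF[2]=C('u')+1=4+1=5
L[3]='$': occ=0, LF[3]=C('$')+0=0+0=0
L[4]='u': occ=2, LF[4]=C('u')+2=4+2=6
L[5]='y': occ=0, LF[5]=C('y')+0=7+0=7
L[6]='y': occ=1, LF[6]=C('y')+1=7+1=8
L[7]='s': occ=1, LF[7]=C('s')+1=2+1=3
L[8]='r': occ=0, LF[8]=C('r')+0=1+0=1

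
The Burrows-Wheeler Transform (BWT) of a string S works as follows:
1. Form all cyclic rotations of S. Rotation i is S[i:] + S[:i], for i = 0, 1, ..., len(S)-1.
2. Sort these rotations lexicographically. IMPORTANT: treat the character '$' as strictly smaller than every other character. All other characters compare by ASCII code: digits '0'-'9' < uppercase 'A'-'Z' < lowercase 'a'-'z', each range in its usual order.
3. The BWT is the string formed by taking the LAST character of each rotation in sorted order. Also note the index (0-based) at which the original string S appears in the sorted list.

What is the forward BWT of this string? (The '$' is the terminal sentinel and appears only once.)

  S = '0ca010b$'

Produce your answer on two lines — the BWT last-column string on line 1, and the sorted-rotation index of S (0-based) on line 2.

Answer: ba1$0c00
3

Derivation:
All 8 rotations (rotation i = S[i:]+S[:i]):
  rot[0] = 0ca010b$
  rot[1] = ca010b$0
  rot[2] = a010b$0c
  rot[3] = 010b$0ca
  rot[4] = 10b$0ca0
  rot[5] = 0b$0ca01
  rot[6] = b$0ca010
  rot[7] = $0ca010b
Sorted (with $ < everything):
  sorted[0] = $0ca010b  (last char: 'b')
  sorted[1] = 010b$0ca  (last char: 'a')
  sorted[2] = 0b$0ca01  (last char: '1')
  sorted[3] = 0ca010b$  (last char: '$')
  sorted[4] = 10b$0ca0  (last char: '0')
  sorted[5] = a010b$0c  (last char: 'c')
  sorted[6] = b$0ca010  (last char: '0')
  sorted[7] = ca010b$0  (last char: '0')
Last column: ba1$0c00
Original string S is at sorted index 3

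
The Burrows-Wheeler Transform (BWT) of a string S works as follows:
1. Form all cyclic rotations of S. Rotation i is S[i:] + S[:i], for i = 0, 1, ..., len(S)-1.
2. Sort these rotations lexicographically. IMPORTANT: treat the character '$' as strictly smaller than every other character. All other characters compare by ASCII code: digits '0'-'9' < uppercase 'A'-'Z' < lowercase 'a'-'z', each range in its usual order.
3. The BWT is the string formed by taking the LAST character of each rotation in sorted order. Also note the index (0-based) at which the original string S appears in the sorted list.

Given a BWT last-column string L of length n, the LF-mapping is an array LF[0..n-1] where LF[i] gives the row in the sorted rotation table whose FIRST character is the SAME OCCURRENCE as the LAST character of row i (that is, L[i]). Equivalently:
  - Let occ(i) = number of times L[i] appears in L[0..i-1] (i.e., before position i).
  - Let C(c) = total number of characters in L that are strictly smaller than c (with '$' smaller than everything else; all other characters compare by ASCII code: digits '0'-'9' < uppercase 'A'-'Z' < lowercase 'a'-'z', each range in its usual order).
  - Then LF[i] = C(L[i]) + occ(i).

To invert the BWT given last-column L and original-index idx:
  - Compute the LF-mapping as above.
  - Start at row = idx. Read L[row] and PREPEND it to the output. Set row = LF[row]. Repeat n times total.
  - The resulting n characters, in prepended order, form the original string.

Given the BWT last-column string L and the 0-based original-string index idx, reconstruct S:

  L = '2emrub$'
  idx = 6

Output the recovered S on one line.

Answer: umbre2$

Derivation:
LF mapping: 1 3 4 5 6 2 0
Walk LF starting at row 6, prepending L[row]:
  step 1: row=6, L[6]='$', prepend. Next row=LF[6]=0
  step 2: row=0, L[0]='2', prepend. Next row=LF[0]=1
  step 3: row=1, L[1]='e', prepend. Next row=LF[1]=3
  step 4: row=3, L[3]='r', prepend. Next row=LF[3]=5
  step 5: row=5, L[5]='b', prepend. Next row=LF[5]=2
  step 6: row=2, L[2]='m', prepend. Next row=LF[2]=4
  step 7: row=4, L[4]='u', prepend. Next row=LF[4]=6
Reversed output: umbre2$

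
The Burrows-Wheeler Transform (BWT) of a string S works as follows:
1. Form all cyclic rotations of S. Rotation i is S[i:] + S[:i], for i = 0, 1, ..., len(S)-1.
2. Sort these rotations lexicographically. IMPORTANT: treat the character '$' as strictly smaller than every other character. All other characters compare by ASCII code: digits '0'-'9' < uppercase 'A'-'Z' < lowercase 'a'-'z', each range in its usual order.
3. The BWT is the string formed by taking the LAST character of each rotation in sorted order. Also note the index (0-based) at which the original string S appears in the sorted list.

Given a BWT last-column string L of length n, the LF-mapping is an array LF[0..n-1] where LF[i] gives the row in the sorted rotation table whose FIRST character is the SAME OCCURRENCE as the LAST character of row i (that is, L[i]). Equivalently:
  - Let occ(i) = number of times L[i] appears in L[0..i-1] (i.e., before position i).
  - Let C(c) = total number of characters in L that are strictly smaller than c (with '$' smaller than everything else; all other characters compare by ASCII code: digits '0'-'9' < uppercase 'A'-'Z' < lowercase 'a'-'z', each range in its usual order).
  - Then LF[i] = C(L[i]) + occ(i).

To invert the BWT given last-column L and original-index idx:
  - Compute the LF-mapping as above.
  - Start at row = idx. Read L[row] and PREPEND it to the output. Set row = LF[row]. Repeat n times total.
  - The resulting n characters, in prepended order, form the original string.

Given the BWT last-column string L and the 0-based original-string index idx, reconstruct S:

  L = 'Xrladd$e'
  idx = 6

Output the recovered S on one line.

LF mapping: 1 7 6 2 3 4 0 5
Walk LF starting at row 6, prepending L[row]:
  step 1: row=6, L[6]='$', prepend. Next row=LF[6]=0
  step 2: row=0, L[0]='X', prepend. Next row=LF[0]=1
  step 3: row=1, L[1]='r', prepend. Next row=LF[1]=7
  step 4: row=7, L[7]='e', prepend. Next row=LF[7]=5
  step 5: row=5, L[5]='d', prepend. Next row=LF[5]=4
  step 6: row=4, L[4]='d', prepend. Next row=LF[4]=3
  step 7: row=3, L[3]='a', prepend. Next row=LF[3]=2
  step 8: row=2, L[2]='l', prepend. Next row=LF[2]=6
Reversed output: ladderX$

Answer: ladderX$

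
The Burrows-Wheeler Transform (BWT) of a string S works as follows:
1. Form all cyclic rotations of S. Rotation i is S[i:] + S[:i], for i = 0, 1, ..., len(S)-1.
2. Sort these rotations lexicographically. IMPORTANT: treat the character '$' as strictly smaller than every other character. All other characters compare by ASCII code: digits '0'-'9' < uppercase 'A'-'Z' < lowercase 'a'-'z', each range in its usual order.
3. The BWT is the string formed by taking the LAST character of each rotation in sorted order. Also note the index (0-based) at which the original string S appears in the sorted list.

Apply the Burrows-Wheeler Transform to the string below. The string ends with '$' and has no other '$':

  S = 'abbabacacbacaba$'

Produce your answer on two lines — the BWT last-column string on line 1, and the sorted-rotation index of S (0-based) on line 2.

Answer: abcb$bbcabcaaaaa
4

Derivation:
All 16 rotations (rotation i = S[i:]+S[:i]):
  rot[0] = abbabacacbacaba$
  rot[1] = bbabacacbacaba$a
  rot[2] = babacacbacaba$ab
  rot[3] = abacacbacaba$abb
  rot[4] = bacacbacaba$abba
  rot[5] = acacbacaba$abbab
  rot[6] = cacbacaba$abbaba
  rot[7] = acbacaba$abbabac
  rot[8] = cbacaba$abbabaca
  rot[9] = bacaba$abbabacac
  rot[10] = acaba$abbabacacb
  rot[11] = caba$abbabacacba
  rot[12] = aba$abbabacacbac
  rot[13] = ba$abbabacacbaca
  rot[14] = a$abbabacacbacab
  rot[15] = $abbabacacbacaba
Sorted (with $ < everything):
  sorted[0] = $abbabacacbacaba  (last char: 'a')
  sorted[1] = a$abbabacacbacab  (last char: 'b')
  sorted[2] = aba$abbabacacbac  (last char: 'c')
  sorted[3] = abacacbacaba$abb  (last char: 'b')
  sorted[4] = abbabacacbacaba$  (last char: '$')
  sorted[5] = acaba$abbabacacb  (last char: 'b')
  sorted[6] = acacbacaba$abbab  (last char: 'b')
  sorted[7] = acbacaba$abbabac  (last char: 'c')
  sorted[8] = ba$abbabacacbaca  (last char: 'a')
  sorted[9] = babacacbacaba$ab  (last char: 'b')
  sorted[10] = bacaba$abbabacac  (last char: 'c')
  sorted[11] = bacacbacaba$abba  (last char: 'a')
  sorted[12] = bbabacacbacaba$a  (last char: 'a')
  sorted[13] = caba$abbabacacba  (last char: 'a')
  sorted[14] = cacbacaba$abbaba  (last char: 'a')
  sorted[15] = cbacaba$abbabaca  (last char: 'a')
Last column: abcb$bbcabcaaaaa
Original string S is at sorted index 4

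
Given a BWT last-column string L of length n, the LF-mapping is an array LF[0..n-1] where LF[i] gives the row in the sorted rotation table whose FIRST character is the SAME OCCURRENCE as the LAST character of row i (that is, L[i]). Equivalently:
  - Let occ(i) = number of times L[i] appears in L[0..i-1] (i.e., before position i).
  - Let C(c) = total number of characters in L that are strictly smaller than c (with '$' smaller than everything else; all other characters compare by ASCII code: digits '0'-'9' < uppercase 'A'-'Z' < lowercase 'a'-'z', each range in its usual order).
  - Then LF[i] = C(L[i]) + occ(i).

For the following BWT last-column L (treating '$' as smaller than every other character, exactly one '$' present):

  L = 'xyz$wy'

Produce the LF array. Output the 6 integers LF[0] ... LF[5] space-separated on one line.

Char counts: '$':1, 'w':1, 'x':1, 'y':2, 'z':1
C (first-col start): C('$')=0, C('w')=1, C('x')=2, C('y')=3, C('z')=5
L[0]='x': occ=0, LF[0]=C('x')+0=2+0=2
L[1]='y': occ=0, LF[1]=C('y')+0=3+0=3
L[2]='z': occ=0, LF[2]=C('z')+0=5+0=5
L[3]='$': occ=0, LF[3]=C('$')+0=0+0=0
L[4]='w': occ=0, LF[4]=C('w')+0=1+0=1
L[5]='y': occ=1, LF[5]=C('y')+1=3+1=4

Answer: 2 3 5 0 1 4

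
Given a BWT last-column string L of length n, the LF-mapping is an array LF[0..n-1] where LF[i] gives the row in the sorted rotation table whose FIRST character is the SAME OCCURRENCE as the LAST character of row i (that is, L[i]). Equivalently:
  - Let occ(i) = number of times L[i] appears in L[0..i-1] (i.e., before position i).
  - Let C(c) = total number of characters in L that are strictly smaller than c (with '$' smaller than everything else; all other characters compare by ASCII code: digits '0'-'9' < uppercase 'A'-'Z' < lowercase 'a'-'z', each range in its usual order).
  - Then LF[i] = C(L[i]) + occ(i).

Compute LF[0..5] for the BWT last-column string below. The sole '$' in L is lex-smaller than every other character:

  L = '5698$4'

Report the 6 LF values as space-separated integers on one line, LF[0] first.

Answer: 2 3 5 4 0 1

Derivation:
Char counts: '$':1, '4':1, '5':1, '6':1, '8':1, '9':1
C (first-col start): C('$')=0, C('4')=1, C('5')=2, C('6')=3, C('8')=4, C('9')=5
L[0]='5': occ=0, LF[0]=C('5')+0=2+0=2
L[1]='6': occ=0, LF[1]=C('6')+0=3+0=3
L[2]='9': occ=0, LF[2]=C('9')+0=5+0=5
L[3]='8': occ=0, LF[3]=C('8')+0=4+0=4
L[4]='$': occ=0, LF[4]=C('$')+0=0+0=0
L[5]='4': occ=0, LF[5]=C('4')+0=1+0=1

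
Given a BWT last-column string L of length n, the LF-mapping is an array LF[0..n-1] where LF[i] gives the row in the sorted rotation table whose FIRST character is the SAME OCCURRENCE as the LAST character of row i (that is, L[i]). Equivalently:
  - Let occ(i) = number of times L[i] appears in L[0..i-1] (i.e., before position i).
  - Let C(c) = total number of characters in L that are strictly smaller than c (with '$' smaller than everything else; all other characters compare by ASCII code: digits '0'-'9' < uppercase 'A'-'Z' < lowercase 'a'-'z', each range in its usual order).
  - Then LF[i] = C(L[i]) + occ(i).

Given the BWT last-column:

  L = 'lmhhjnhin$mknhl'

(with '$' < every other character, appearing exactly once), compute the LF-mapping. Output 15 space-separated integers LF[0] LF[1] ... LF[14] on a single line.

Char counts: '$':1, 'h':4, 'i':1, 'j':1, 'k':1, 'l':2, 'm':2, 'n':3
C (first-col start): C('$')=0, C('h')=1, C('i')=5, C('j')=6, C('k')=7, C('l')=8, C('m')=10, C('n')=12
L[0]='l': occ=0, LF[0]=C('l')+0=8+0=8
L[1]='m': occ=0, LF[1]=C('m')+0=10+0=10
L[2]='h': occ=0, LF[2]=C('h')+0=1+0=1
L[3]='h': occ=1, LF[3]=C('h')+1=1+1=2
L[4]='j': occ=0, LF[4]=C('j')+0=6+0=6
L[5]='n': occ=0, LF[5]=C('n')+0=12+0=12
L[6]='h': occ=2, LF[6]=C('h')+2=1+2=3
L[7]='i': occ=0, LF[7]=C('i')+0=5+0=5
L[8]='n': occ=1, LF[8]=C('n')+1=12+1=13
L[9]='$': occ=0, LF[9]=C('$')+0=0+0=0
L[10]='m': occ=1, LF[10]=C('m')+1=10+1=11
L[11]='k': occ=0, LF[11]=C('k')+0=7+0=7
L[12]='n': occ=2, LF[12]=C('n')+2=12+2=14
L[13]='h': occ=3, LF[13]=C('h')+3=1+3=4
L[14]='l': occ=1, LF[14]=C('l')+1=8+1=9

Answer: 8 10 1 2 6 12 3 5 13 0 11 7 14 4 9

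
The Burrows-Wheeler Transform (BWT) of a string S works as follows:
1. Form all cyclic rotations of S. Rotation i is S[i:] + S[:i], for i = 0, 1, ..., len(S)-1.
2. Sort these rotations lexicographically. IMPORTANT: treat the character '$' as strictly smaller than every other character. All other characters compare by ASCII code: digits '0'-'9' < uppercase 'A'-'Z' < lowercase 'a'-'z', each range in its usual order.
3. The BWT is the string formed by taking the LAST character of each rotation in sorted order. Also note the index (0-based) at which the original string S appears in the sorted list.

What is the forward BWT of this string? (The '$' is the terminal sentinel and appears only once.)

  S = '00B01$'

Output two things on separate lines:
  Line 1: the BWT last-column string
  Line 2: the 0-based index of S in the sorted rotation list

Answer: 1$B000
1

Derivation:
All 6 rotations (rotation i = S[i:]+S[:i]):
  rot[0] = 00B01$
  rot[1] = 0B01$0
  rot[2] = B01$00
  rot[3] = 01$00B
  rot[4] = 1$00B0
  rot[5] = $00B01
Sorted (with $ < everything):
  sorted[0] = $00B01  (last char: '1')
  sorted[1] = 00B01$  (last char: '$')
  sorted[2] = 01$00B  (last char: 'B')
  sorted[3] = 0B01$0  (last char: '0')
  sorted[4] = 1$00B0  (last char: '0')
  sorted[5] = B01$00  (last char: '0')
Last column: 1$B000
Original string S is at sorted index 1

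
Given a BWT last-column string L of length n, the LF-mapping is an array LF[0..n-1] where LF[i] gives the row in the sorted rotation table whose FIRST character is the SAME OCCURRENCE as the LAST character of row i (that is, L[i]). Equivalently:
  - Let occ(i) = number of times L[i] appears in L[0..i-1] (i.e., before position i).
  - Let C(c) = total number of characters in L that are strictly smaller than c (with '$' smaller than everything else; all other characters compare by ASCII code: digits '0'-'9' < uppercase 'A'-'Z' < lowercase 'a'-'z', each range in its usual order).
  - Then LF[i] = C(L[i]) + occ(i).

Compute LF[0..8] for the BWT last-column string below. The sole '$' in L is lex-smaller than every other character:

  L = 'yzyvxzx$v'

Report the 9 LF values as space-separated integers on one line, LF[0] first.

Answer: 5 7 6 1 3 8 4 0 2

Derivation:
Char counts: '$':1, 'v':2, 'x':2, 'y':2, 'z':2
C (first-col start): C('$')=0, C('v')=1, C('x')=3, C('y')=5, C('z')=7
L[0]='y': occ=0, LF[0]=C('y')+0=5+0=5
L[1]='z': occ=0, LF[1]=C('z')+0=7+0=7
L[2]='y': occ=1, LF[2]=C('y')+1=5+1=6
L[3]='v': occ=0, LF[3]=C('v')+0=1+0=1
L[4]='x': occ=0, LF[4]=C('x')+0=3+0=3
L[5]='z': occ=1, LF[5]=C('z')+1=7+1=8
L[6]='x': occ=1, LF[6]=C('x')+1=3+1=4
L[7]='$': occ=0, LF[7]=C('$')+0=0+0=0
L[8]='v': occ=1, LF[8]=C('v')+1=1+1=2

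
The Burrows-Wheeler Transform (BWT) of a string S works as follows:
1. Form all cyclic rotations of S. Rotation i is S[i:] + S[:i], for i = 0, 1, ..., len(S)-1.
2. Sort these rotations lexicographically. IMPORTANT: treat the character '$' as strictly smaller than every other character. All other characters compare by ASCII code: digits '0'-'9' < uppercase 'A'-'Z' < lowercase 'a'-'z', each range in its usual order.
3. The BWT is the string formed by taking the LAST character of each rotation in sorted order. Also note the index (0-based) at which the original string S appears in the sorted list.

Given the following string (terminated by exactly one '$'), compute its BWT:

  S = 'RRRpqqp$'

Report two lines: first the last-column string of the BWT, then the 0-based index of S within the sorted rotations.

All 8 rotations (rotation i = S[i:]+S[:i]):
  rot[0] = RRRpqqp$
  rot[1] = RRpqqp$R
  rot[2] = Rpqqp$RR
  rot[3] = pqqp$RRR
  rot[4] = qqp$RRRp
  rot[5] = qp$RRRpq
  rot[6] = p$RRRpqq
  rot[7] = $RRRpqqp
Sorted (with $ < everything):
  sorted[0] = $RRRpqqp  (last char: 'p')
  sorted[1] = RRRpqqp$  (last char: '$')
  sorted[2] = RRpqqp$R  (last char: 'R')
  sorted[3] = Rpqqp$RR  (last char: 'R')
  sorted[4] = p$RRRpqq  (last char: 'q')
  sorted[5] = pqqp$RRR  (last char: 'R')
  sorted[6] = qp$RRRpq  (last char: 'q')
  sorted[7] = qqp$RRRp  (last char: 'p')
Last column: p$RRqRqp
Original string S is at sorted index 1

Answer: p$RRqRqp
1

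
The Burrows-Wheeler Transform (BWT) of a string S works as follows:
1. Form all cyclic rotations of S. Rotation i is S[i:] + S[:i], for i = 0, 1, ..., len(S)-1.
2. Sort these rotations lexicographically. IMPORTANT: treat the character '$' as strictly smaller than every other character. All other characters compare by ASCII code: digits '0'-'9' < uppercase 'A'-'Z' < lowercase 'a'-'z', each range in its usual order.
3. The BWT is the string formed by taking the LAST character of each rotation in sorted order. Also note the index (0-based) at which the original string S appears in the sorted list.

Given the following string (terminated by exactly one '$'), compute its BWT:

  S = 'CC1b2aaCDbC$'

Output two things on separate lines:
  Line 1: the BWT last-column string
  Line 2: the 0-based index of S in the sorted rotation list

All 12 rotations (rotation i = S[i:]+S[:i]):
  rot[0] = CC1b2aaCDbC$
  rot[1] = C1b2aaCDbC$C
  rot[2] = 1b2aaCDbC$CC
  rot[3] = b2aaCDbC$CC1
  rot[4] = 2aaCDbC$CC1b
  rot[5] = aaCDbC$CC1b2
  rot[6] = aCDbC$CC1b2a
  rot[7] = CDbC$CC1b2aa
  rot[8] = DbC$CC1b2aaC
  rot[9] = bC$CC1b2aaCD
  rot[10] = C$CC1b2aaCDb
  rot[11] = $CC1b2aaCDbC
Sorted (with $ < everything):
  sorted[0] = $CC1b2aaCDbC  (last char: 'C')
  sorted[1] = 1b2aaCDbC$CC  (last char: 'C')
  sorted[2] = 2aaCDbC$CC1b  (last char: 'b')
  sorted[3] = C$CC1b2aaCDb  (last char: 'b')
  sorted[4] = C1b2aaCDbC$C  (last char: 'C')
  sorted[5] = CC1b2aaCDbC$  (last char: '$')
  sorted[6] = CDbC$CC1b2aa  (last char: 'a')
  sorted[7] = DbC$CC1b2aaC  (last char: 'C')
  sorted[8] = aCDbC$CC1b2a  (last char: 'a')
  sorted[9] = aaCDbC$CC1b2  (last char: '2')
  sorted[10] = b2aaCDbC$CC1  (last char: '1')
  sorted[11] = bC$CC1b2aaCD  (last char: 'D')
Last column: CCbbC$aCa21D
Original string S is at sorted index 5

Answer: CCbbC$aCa21D
5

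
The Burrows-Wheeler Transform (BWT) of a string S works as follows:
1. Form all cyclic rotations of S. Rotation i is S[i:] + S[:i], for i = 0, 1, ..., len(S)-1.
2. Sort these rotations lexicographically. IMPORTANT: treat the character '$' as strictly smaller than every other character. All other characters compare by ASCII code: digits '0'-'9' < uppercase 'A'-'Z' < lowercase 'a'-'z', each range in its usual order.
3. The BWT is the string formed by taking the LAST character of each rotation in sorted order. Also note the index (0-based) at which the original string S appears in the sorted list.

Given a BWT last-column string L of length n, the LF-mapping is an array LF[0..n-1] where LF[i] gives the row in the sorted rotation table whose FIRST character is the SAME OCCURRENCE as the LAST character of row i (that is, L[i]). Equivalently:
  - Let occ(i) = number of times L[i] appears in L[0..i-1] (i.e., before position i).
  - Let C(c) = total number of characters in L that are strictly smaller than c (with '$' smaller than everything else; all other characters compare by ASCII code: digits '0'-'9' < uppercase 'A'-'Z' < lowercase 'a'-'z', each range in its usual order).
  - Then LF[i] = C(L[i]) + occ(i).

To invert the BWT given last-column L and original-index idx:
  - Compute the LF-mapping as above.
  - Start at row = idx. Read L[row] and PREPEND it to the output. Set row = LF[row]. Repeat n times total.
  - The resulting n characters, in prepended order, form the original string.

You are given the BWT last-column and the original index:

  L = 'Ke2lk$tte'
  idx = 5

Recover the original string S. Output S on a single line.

LF mapping: 2 3 1 6 5 0 7 8 4
Walk LF starting at row 5, prepending L[row]:
  step 1: row=5, L[5]='$', prepend. Next row=LF[5]=0
  step 2: row=0, L[0]='K', prepend. Next row=LF[0]=2
  step 3: row=2, L[2]='2', prepend. Next row=LF[2]=1
  step 4: row=1, L[1]='e', prepend. Next row=LF[1]=3
  step 5: row=3, L[3]='l', prepend. Next row=LF[3]=6
  step 6: row=6, L[6]='t', prepend. Next row=LF[6]=7
  step 7: row=7, L[7]='t', prepend. Next row=LF[7]=8
  step 8: row=8, L[8]='e', prepend. Next row=LF[8]=4
  step 9: row=4, L[4]='k', prepend. Next row=LF[4]=5
Reversed output: kettle2K$

Answer: kettle2K$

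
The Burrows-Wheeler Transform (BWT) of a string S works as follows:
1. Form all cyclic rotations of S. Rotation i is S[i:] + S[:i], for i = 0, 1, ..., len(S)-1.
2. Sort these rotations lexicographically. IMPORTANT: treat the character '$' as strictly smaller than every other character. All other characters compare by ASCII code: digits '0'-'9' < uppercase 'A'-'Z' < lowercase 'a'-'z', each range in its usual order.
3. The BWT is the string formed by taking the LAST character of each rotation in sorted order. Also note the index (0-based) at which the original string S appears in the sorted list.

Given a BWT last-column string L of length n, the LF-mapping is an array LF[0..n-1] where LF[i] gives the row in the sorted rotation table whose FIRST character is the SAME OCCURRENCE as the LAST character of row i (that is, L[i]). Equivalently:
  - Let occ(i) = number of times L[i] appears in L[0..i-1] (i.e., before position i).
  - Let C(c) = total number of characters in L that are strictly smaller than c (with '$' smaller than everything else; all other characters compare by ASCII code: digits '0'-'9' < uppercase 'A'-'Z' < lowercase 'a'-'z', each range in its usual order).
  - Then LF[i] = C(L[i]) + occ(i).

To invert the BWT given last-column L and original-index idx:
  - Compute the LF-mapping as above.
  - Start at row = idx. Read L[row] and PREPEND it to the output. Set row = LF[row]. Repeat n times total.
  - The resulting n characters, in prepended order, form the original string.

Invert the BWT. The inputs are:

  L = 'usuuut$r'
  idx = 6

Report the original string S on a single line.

Answer: utusruu$

Derivation:
LF mapping: 4 2 5 6 7 3 0 1
Walk LF starting at row 6, prepending L[row]:
  step 1: row=6, L[6]='$', prepend. Next row=LF[6]=0
  step 2: row=0, L[0]='u', prepend. Next row=LF[0]=4
  step 3: row=4, L[4]='u', prepend. Next row=LF[4]=7
  step 4: row=7, L[7]='r', prepend. Next row=LF[7]=1
  step 5: row=1, L[1]='s', prepend. Next row=LF[1]=2
  step 6: row=2, L[2]='u', prepend. Next row=LF[2]=5
  step 7: row=5, L[5]='t', prepend. Next row=LF[5]=3
  step 8: row=3, L[3]='u', prepend. Next row=LF[3]=6
Reversed output: utusruu$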